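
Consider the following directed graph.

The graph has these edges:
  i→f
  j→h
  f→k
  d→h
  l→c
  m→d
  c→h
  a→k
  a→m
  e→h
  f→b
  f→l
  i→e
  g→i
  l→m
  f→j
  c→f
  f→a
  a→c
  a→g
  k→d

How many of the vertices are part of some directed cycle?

6

A vertex is on a directed cycle iff it belongs to a strongly connected component of size ≥ 2 (or has a self-loop).
The vertices on cycles are {a, c, f, g, i, l} — 6 in total.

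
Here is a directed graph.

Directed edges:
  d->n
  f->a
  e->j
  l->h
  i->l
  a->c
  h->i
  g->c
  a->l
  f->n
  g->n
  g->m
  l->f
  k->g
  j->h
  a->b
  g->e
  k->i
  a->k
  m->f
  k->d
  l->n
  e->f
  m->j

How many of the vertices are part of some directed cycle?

A vertex is on a directed cycle iff it belongs to a strongly connected component of size ≥ 2 (or has a self-loop).
The vertices on cycles are {a, e, f, g, h, i, j, k, l, m} — 10 in total.

10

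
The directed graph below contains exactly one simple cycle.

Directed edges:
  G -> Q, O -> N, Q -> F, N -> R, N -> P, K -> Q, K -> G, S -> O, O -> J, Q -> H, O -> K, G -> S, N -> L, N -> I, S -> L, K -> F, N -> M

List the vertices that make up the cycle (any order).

G, K, O, S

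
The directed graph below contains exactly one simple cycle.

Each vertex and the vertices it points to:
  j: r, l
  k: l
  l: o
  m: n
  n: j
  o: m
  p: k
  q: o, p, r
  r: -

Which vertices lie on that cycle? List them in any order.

DFS with gray/black marking from o:
o gray
  m gray
    n gray
      j gray
        r gray
        r black
        l gray
          l→o: o is gray → back edge
Back edge closes the cycle o → m → n → j → l → o; its vertices are {j, l, m, n, o}.

j, l, m, n, o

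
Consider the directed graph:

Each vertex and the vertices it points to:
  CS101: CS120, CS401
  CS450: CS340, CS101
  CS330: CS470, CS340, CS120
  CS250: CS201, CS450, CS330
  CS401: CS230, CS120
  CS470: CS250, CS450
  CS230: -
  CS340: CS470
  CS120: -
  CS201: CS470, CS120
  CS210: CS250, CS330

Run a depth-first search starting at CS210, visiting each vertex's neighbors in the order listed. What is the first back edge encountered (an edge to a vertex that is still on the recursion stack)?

CS470→CS250

DFS from CS210 (visiting each vertex's neighbors in the order listed); mark gray on enter, black on exit:
CS210 gray
  CS250 gray
    CS201 gray
      CS470 gray
        CS470→CS250: CS250 is gray → back edge
First back edge: CS470 → CS250.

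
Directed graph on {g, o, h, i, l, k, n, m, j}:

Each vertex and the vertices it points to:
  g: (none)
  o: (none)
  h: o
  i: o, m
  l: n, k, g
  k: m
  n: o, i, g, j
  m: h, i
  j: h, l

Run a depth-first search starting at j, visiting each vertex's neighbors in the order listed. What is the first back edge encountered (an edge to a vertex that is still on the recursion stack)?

DFS from j (visiting each vertex's neighbors in the order listed); mark gray on enter, black on exit:
j gray
  h gray
    o gray
    o black
  h black
  l gray
    n gray
      n→o: o black — skip
      i gray
        i→o: o black — skip
        m gray
          m→h: h black — skip
          m→i: i is gray → back edge
First back edge: m → i.

m→i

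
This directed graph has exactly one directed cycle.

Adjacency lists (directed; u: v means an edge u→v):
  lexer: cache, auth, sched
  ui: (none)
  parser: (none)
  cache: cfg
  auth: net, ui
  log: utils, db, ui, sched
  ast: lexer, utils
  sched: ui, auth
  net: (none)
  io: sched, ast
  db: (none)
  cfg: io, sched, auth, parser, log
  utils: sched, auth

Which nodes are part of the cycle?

io, ast, cfg, cache, lexer

DFS with gray/black marking from cache:
cache gray
  cfg gray
    io gray
      sched gray
        ui gray
        ui black
        auth gray
          net gray
          net black
          auth→ui: ui black — skip
        auth black
      sched black
      ast gray
        lexer gray
          lexer→cache: cache is gray → back edge
Back edge closes the cycle cache → cfg → io → ast → lexer → cache; its vertices are {io, ast, cfg, cache, lexer}.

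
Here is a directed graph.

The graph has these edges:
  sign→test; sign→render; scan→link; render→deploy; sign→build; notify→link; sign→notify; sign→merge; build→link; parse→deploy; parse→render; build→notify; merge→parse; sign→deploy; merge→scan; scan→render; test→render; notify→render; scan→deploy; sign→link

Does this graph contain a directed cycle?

DFS with white/gray/black marking, starting from notify:
notify gray
  link gray
  link black
  render gray
    deploy gray
    deploy black
  render black
notify black
build gray
  build→link: link black — skip
  build→notify: notify black — skip
build black
sign gray
  sign→link: link black — skip
  sign→build: build black — skip
  sign→notify: notify black — skip
  sign→deploy: deploy black — skip
  sign→render: render black — skip
  test gray
    test→render: render black — skip
  test black
  merge gray
    parse gray
      parse→deploy: deploy black — skip
      parse→render: render black — skip
    parse black
    scan gray
      scan→link: link black — skip
      scan→render: render black — skip
      scan→deploy: deploy black — skip
    scan black
  merge black
sign black
Every edge goes to a white or black vertex — no back edge, so the graph is acyclic.

No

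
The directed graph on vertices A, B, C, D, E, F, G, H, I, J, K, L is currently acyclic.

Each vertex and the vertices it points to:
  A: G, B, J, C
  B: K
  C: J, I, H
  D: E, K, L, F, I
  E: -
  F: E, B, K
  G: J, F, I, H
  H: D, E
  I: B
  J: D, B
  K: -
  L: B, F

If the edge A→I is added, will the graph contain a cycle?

Adding A→I creates a cycle iff I can already reach A.
Explore from I: no path reaches A. The graph stays acyclic.

No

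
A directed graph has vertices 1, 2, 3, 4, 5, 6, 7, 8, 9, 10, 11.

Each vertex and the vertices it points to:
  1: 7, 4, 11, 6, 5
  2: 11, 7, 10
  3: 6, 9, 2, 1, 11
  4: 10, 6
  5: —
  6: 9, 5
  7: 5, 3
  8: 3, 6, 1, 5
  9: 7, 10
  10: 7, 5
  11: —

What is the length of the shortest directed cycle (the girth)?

For each vertex v, BFS finds the shortest path from v back to v.
The shortest such closed walk is 1 → 7 → 3 → 1, length 3.

3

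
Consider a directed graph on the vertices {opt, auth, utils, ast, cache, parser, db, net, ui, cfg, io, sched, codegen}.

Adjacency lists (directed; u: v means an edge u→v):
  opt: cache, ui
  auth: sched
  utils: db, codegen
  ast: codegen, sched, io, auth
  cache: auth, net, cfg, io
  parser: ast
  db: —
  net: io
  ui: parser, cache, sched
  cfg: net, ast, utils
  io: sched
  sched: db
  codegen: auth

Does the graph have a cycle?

No

DFS with white/gray/black marking, starting from auth:
auth gray
  sched gray
    db gray
    db black
  sched black
auth black
opt gray
  cache gray
    cache→auth: auth black — skip
    net gray
      io gray
        io→sched: sched black — skip
      io black
    net black
    cfg gray
      cfg→net: net black — skip
      ast gray
        codegen gray
          codegen→auth: auth black — skip
        codegen black
        ast→sched: sched black — skip
        ast→io: io black — skip
        ast→auth: auth black — skip
      ast black
      utils gray
        utils→db: db black — skip
        utils→codegen: codegen black — skip
      utils black
    cfg black
    cache→io: io black — skip
  cache black
  ui gray
    parser gray
      parser→ast: ast black — skip
    parser black
    ui→cache: cache black — skip
    ui→sched: sched black — skip
  ui black
opt black
Every edge goes to a white or black vertex — no back edge, so the graph is acyclic.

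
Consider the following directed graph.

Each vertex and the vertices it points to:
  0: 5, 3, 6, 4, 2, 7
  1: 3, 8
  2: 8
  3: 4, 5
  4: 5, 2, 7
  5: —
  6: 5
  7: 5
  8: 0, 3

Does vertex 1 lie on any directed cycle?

No

1 lies on a cycle iff there is a path from 1 back to itself.
Exploring from 1, it never reaches itself; equivalently, its strongly connected component is a singleton.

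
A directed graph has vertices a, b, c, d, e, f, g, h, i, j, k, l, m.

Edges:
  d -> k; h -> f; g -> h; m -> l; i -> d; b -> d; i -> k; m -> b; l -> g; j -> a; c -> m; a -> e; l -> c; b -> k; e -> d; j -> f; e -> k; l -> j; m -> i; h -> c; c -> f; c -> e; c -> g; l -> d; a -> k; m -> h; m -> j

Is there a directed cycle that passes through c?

Yes

c is on a cycle iff c can reach itself via ≥1 edge.
c → m → h → c — yes.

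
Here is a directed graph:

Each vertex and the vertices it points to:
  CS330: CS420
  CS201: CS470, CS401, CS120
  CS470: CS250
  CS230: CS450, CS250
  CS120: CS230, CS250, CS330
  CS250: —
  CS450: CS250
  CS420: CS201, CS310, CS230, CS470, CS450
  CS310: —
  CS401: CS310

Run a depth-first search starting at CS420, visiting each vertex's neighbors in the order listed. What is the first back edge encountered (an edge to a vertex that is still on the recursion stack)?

DFS from CS420 (visiting each vertex's neighbors in the order listed); mark gray on enter, black on exit:
CS420 gray
  CS201 gray
    CS470 gray
      CS250 gray
      CS250 black
    CS470 black
    CS401 gray
      CS310 gray
      CS310 black
    CS401 black
    CS120 gray
      CS230 gray
        CS450 gray
          CS450→CS250: CS250 black — skip
        CS450 black
        CS230→CS250: CS250 black — skip
      CS230 black
      CS120→CS250: CS250 black — skip
      CS330 gray
        CS330→CS420: CS420 is gray → back edge
First back edge: CS330 → CS420.

CS330→CS420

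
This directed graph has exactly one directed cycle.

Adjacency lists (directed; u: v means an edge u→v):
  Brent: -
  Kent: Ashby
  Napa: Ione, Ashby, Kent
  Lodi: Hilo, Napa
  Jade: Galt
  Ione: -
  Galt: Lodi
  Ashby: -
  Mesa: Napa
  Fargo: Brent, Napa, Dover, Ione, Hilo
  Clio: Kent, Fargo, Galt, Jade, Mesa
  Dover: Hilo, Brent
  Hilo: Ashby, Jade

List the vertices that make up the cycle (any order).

Galt, Hilo, Jade, Lodi

DFS with gray/black marking from Galt:
Galt gray
  Lodi gray
    Hilo gray
      Ashby gray
      Ashby black
      Jade gray
        Jade→Galt: Galt is gray → back edge
Back edge closes the cycle Galt → Lodi → Hilo → Jade → Galt; its vertices are {Galt, Hilo, Jade, Lodi}.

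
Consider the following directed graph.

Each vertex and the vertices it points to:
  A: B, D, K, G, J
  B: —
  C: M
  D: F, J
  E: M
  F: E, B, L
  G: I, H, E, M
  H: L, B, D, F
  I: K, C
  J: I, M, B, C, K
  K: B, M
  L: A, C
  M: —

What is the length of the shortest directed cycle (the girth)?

4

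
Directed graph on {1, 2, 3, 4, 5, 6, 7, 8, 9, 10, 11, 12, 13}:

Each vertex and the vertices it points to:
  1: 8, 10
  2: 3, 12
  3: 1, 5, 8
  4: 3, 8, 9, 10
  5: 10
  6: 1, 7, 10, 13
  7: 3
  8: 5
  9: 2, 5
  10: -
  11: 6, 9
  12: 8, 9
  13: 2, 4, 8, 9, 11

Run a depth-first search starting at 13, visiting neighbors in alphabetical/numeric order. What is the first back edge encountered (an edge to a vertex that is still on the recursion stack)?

9->2

DFS from 13 (visiting neighbors in alphabetical/numeric order); mark gray on enter, black on exit:
13 gray
  2 gray
    3 gray
      1 gray
        8 gray
          5 gray
            10 gray
            10 black
          5 black
        8 black
        1→10: 10 black — skip
      1 black
      3→5: 5 black — skip
      3→8: 8 black — skip
    3 black
    12 gray
      12→8: 8 black — skip
      9 gray
        9→2: 2 is gray → back edge
First back edge: 9 → 2.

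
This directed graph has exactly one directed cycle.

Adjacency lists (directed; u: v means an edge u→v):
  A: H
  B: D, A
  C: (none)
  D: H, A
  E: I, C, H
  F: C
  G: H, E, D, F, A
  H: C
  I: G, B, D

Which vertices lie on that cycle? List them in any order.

E, G, I

DFS with gray/black marking from I:
I gray
  G gray
    H gray
      C gray
      C black
    H black
    E gray
      E→I: I is gray → back edge
Back edge closes the cycle I → G → E → I; its vertices are {E, G, I}.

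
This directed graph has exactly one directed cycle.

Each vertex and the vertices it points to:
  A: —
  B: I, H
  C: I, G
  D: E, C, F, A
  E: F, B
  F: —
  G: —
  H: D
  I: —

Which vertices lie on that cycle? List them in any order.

B, D, E, H

DFS with gray/black marking from D:
D gray
  E gray
    F gray
    F black
    B gray
      I gray
      I black
      H gray
        H→D: D is gray → back edge
Back edge closes the cycle D → E → B → H → D; its vertices are {B, D, E, H}.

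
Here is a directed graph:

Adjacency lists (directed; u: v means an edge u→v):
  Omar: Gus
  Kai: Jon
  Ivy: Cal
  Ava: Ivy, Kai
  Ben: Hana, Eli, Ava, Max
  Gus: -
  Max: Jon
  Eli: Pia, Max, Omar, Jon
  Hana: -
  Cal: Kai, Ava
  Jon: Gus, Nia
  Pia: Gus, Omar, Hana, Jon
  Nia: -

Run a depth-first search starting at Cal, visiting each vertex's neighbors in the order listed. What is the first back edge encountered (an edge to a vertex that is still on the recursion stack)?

DFS from Cal (visiting each vertex's neighbors in the order listed); mark gray on enter, black on exit:
Cal gray
  Kai gray
    Jon gray
      Gus gray
      Gus black
      Nia gray
      Nia black
    Jon black
  Kai black
  Ava gray
    Ivy gray
      Ivy→Cal: Cal is gray → back edge
First back edge: Ivy → Cal.

Ivy->Cal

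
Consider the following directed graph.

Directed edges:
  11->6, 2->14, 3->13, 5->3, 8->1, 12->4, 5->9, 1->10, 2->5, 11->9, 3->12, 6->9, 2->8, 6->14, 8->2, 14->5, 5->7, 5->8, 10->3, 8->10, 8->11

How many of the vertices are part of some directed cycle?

6

A vertex is on a directed cycle iff it belongs to a strongly connected component of size ≥ 2 (or has a self-loop).
The vertices on cycles are {2, 5, 6, 8, 11, 14} — 6 in total.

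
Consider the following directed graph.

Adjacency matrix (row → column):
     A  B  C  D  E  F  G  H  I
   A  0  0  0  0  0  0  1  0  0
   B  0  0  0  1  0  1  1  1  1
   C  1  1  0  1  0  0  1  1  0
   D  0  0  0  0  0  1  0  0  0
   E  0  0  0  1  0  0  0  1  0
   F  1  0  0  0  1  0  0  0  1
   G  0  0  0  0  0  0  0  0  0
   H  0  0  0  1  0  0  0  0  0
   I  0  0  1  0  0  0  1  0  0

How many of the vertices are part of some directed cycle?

7

A vertex is on a directed cycle iff it belongs to a strongly connected component of size ≥ 2 (or has a self-loop).
The vertices on cycles are {B, C, D, E, F, H, I} — 7 in total.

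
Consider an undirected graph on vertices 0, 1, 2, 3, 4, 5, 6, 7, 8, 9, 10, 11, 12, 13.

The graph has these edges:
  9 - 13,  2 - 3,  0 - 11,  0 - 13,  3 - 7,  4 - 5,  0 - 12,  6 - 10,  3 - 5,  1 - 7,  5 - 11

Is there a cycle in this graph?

DFS, tracking each vertex's parent; an edge to a visited non-parent vertex closes a cycle.
Start from 2:
visit 2 (parent –)
  visit 3 (parent 2)
    visit 5 (parent 3)
      visit 4 (parent 5)
        4–5: parent, skip
      5–3: parent, skip
      visit 11 (parent 5)
        visit 0 (parent 11)
          visit 12 (parent 0)
            12–0: parent, skip
          visit 13 (parent 0)
            visit 9 (parent 13)
              9–13: parent, skip
            13–0: parent, skip
          0–11: parent, skip
        11–5: parent, skip
    3–2: parent, skip
    visit 7 (parent 3)
      visit 1 (parent 7)
        1–7: parent, skip
      7–3: parent, skip
visit 6 (parent –)
  visit 10 (parent 6)
    10–6: parent, skip
visit 8 (parent –)
No non-parent visited neighbor found — the graph is a forest.

No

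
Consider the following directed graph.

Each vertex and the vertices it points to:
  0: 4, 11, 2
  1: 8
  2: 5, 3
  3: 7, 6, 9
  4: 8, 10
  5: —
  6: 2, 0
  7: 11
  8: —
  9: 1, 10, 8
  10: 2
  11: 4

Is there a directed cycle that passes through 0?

0 is on a cycle iff 0 can reach itself via ≥1 edge.
0 → 2 → 3 → 6 → 0 — yes.

Yes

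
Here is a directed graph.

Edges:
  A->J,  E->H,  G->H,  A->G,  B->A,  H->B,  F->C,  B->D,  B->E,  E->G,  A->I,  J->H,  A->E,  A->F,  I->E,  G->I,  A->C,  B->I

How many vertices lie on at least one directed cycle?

A vertex is on a directed cycle iff it belongs to a strongly connected component of size ≥ 2 (or has a self-loop).
The vertices on cycles are {A, B, E, G, H, I, J} — 7 in total.

7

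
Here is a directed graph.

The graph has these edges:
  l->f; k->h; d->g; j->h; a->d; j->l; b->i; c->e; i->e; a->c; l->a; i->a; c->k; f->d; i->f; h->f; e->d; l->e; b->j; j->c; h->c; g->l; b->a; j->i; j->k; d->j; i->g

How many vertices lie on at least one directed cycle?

11

A vertex is on a directed cycle iff it belongs to a strongly connected component of size ≥ 2 (or has a self-loop).
The vertices on cycles are {a, c, d, e, f, g, h, i, j, k, l} — 11 in total.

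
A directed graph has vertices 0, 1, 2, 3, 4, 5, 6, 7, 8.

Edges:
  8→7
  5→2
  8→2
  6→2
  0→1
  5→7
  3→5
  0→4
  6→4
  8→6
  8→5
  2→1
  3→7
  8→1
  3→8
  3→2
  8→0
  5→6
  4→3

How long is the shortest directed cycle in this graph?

4

For each vertex v, BFS finds the shortest path from v back to v.
The shortest such closed walk is 0 → 4 → 3 → 8 → 0, length 4.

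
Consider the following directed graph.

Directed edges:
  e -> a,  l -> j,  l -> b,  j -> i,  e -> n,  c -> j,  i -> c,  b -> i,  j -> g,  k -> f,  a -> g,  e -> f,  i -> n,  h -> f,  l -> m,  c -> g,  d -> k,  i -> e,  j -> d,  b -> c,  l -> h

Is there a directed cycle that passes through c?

c is on a cycle iff c can reach itself via ≥1 edge.
c → j → i → c — yes.

Yes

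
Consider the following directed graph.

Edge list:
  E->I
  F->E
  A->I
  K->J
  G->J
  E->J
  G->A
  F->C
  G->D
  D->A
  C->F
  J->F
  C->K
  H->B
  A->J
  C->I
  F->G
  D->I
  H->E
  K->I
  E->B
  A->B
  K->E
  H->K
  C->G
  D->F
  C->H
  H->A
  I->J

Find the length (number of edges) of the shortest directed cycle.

For each vertex v, BFS finds the shortest path from v back to v.
The shortest such closed walk is C → F → C, length 2.

2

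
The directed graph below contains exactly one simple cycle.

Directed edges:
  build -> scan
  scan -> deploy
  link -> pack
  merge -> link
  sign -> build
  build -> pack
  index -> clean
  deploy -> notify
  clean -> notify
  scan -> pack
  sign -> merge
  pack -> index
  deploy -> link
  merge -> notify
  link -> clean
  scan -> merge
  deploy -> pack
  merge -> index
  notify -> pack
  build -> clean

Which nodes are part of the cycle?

DFS with gray/black marking from index:
index gray
  clean gray
    notify gray
      pack gray
        pack→index: index is gray → back edge
Back edge closes the cycle index → clean → notify → pack → index; its vertices are {pack, clean, index, notify}.

pack, clean, index, notify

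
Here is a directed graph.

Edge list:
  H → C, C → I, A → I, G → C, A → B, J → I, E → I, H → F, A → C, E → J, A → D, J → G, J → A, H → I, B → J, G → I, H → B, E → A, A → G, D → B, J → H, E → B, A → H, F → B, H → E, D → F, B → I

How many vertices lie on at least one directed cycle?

7

A vertex is on a directed cycle iff it belongs to a strongly connected component of size ≥ 2 (or has a self-loop).
The vertices on cycles are {A, B, D, E, F, H, J} — 7 in total.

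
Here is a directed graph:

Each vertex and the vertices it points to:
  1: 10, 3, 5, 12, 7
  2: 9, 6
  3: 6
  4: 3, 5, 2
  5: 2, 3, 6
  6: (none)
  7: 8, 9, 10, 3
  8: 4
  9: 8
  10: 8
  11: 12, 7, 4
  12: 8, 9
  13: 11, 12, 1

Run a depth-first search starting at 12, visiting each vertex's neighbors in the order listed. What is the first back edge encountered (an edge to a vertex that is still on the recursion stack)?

9→8

DFS from 12 (visiting each vertex's neighbors in the order listed); mark gray on enter, black on exit:
12 gray
  8 gray
    4 gray
      3 gray
        6 gray
        6 black
      3 black
      5 gray
        2 gray
          9 gray
            9→8: 8 is gray → back edge
First back edge: 9 → 8.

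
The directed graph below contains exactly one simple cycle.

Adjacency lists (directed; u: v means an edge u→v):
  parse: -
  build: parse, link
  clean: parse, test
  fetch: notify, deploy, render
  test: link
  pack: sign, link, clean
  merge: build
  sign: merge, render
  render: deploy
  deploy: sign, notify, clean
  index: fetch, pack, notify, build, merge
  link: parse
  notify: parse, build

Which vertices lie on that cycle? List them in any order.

DFS with gray/black marking from sign:
sign gray
  merge gray
    build gray
      parse gray
      parse black
      link gray
        link→parse: parse black — skip
      link black
    build black
  merge black
  render gray
    deploy gray
      deploy→sign: sign is gray → back edge
Back edge closes the cycle sign → render → deploy → sign; its vertices are {sign, deploy, render}.

sign, deploy, render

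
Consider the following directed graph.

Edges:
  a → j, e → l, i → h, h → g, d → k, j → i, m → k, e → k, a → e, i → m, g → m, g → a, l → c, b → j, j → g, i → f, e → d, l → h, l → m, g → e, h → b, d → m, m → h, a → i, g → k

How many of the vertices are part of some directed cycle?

10

A vertex is on a directed cycle iff it belongs to a strongly connected component of size ≥ 2 (or has a self-loop).
The vertices on cycles are {a, b, d, e, g, h, i, j, l, m} — 10 in total.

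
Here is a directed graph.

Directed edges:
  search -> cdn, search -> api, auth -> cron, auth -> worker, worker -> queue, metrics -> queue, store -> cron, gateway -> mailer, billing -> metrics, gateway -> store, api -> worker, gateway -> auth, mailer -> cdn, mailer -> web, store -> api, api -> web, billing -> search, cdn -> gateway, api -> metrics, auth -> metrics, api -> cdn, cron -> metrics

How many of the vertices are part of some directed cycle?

5

A vertex is on a directed cycle iff it belongs to a strongly connected component of size ≥ 2 (or has a self-loop).
The vertices on cycles are {api, cdn, store, mailer, gateway} — 5 in total.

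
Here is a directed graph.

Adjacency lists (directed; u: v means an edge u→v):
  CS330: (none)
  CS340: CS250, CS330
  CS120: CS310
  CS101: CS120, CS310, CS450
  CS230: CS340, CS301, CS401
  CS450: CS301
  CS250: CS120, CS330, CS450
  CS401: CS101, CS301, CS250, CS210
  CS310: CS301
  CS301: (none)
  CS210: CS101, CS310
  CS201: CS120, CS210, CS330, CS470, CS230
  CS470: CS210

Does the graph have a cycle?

No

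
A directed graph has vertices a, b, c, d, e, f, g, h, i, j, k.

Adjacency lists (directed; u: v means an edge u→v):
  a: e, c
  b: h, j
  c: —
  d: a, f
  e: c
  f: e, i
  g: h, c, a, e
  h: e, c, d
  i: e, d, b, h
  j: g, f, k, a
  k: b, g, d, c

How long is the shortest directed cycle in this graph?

For each vertex v, BFS finds the shortest path from v back to v.
The shortest such closed walk is i → d → f → i, length 3.

3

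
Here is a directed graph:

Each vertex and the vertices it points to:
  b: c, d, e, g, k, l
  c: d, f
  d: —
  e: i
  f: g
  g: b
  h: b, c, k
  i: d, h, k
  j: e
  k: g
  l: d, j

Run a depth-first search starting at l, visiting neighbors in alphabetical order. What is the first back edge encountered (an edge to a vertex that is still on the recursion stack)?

g->b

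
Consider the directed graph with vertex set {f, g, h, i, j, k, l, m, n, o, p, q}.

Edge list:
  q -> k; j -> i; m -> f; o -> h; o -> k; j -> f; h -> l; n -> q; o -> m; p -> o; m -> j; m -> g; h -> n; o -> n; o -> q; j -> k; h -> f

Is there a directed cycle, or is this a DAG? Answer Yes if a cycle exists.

DFS with white/gray/black marking, starting from i:
i gray
i black
f gray
f black
g gray
g black
h gray
  n gray
    q gray
      k gray
      k black
    q black
  n black
  l gray
  l black
  h→f: f black — skip
h black
j gray
  j→f: f black — skip
  j→k: k black — skip
  j→i: i black — skip
j black
m gray
  m→f: f black — skip
  m→j: j black — skip
  m→g: g black — skip
m black
o gray
  o→k: k black — skip
  o→h: h black — skip
  o→m: m black — skip
  o→n: n black — skip
  o→q: q black — skip
o black
p gray
  p→o: o black — skip
p black
Every edge goes to a white or black vertex — no back edge, so the graph is acyclic.

No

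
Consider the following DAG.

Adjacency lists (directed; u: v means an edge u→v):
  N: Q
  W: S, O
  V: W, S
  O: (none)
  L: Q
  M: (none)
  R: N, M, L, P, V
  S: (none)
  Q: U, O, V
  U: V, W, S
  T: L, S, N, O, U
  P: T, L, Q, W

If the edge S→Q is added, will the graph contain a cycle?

Yes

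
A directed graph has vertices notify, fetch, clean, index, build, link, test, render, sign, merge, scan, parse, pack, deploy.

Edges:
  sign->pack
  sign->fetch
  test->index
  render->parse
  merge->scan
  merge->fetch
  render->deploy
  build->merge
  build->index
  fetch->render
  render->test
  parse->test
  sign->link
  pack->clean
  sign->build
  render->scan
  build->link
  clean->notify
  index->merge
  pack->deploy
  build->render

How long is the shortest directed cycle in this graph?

For each vertex v, BFS finds the shortest path from v back to v.
The shortest such closed walk is fetch → render → test → index → merge → fetch, length 5.

5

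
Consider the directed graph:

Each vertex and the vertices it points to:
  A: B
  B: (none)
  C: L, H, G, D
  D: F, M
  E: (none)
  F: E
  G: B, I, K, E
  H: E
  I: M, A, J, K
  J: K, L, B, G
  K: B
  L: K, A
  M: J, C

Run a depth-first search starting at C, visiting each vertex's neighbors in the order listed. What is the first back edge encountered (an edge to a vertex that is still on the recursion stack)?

J->G

DFS from C (visiting each vertex's neighbors in the order listed); mark gray on enter, black on exit:
C gray
  L gray
    K gray
      B gray
      B black
    K black
    A gray
      A→B: B black — skip
    A black
  L black
  H gray
    E gray
    E black
  H black
  G gray
    G→B: B black — skip
    I gray
      M gray
        J gray
          J→K: K black — skip
          J→L: L black — skip
          J→B: B black — skip
          J→G: G is gray → back edge
First back edge: J → G.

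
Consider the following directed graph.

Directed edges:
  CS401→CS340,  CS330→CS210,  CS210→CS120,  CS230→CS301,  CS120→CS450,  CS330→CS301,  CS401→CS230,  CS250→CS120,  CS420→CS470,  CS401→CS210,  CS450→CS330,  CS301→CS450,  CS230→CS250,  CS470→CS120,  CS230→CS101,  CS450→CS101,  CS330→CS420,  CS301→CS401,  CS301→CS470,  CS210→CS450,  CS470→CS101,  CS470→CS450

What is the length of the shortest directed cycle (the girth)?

3

For each vertex v, BFS finds the shortest path from v back to v.
The shortest such closed walk is CS330 → CS210 → CS450 → CS330, length 3.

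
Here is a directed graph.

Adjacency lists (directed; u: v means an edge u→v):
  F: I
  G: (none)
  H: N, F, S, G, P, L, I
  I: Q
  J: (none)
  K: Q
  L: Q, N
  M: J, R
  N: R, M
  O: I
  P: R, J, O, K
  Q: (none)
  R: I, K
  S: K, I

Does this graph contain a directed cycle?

No

DFS with white/gray/black marking, starting from J:
J gray
J black
F gray
  I gray
    Q gray
    Q black
  I black
F black
G gray
G black
H gray
  N gray
    R gray
      R→I: I black — skip
      K gray
        K→Q: Q black — skip
      K black
    R black
    M gray
      M→J: J black — skip
      M→R: R black — skip
    M black
  N black
  H→F: F black — skip
  S gray
    S→K: K black — skip
    S→I: I black — skip
  S black
  H→G: G black — skip
  P gray
    P→R: R black — skip
    P→J: J black — skip
    O gray
      O→I: I black — skip
    O black
    P→K: K black — skip
  P black
  L gray
    L→Q: Q black — skip
    L→N: N black — skip
  L black
  H→I: I black — skip
H black
Every edge goes to a white or black vertex — no back edge, so the graph is acyclic.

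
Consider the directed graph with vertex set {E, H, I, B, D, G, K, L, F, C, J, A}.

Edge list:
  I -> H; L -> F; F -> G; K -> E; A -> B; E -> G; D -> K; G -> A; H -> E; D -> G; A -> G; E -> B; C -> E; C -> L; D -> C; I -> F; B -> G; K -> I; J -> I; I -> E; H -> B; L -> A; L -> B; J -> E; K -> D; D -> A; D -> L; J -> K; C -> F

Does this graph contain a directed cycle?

Yes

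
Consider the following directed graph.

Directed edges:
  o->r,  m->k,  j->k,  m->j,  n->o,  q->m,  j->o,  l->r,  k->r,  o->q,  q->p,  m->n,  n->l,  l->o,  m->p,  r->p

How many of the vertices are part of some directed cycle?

6

A vertex is on a directed cycle iff it belongs to a strongly connected component of size ≥ 2 (or has a self-loop).
The vertices on cycles are {j, l, m, n, o, q} — 6 in total.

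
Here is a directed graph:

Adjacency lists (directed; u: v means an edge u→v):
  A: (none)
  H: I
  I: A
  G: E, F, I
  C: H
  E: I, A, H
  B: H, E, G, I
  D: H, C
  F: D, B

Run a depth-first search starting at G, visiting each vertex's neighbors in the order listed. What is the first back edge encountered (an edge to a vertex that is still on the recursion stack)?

B->G

DFS from G (visiting each vertex's neighbors in the order listed); mark gray on enter, black on exit:
G gray
  E gray
    I gray
      A gray
      A black
    I black
    E→A: A black — skip
    H gray
      H→I: I black — skip
    H black
  E black
  F gray
    D gray
      D→H: H black — skip
      C gray
        C→H: H black — skip
      C black
    D black
    B gray
      B→H: H black — skip
      B→E: E black — skip
      B→G: G is gray → back edge
First back edge: B → G.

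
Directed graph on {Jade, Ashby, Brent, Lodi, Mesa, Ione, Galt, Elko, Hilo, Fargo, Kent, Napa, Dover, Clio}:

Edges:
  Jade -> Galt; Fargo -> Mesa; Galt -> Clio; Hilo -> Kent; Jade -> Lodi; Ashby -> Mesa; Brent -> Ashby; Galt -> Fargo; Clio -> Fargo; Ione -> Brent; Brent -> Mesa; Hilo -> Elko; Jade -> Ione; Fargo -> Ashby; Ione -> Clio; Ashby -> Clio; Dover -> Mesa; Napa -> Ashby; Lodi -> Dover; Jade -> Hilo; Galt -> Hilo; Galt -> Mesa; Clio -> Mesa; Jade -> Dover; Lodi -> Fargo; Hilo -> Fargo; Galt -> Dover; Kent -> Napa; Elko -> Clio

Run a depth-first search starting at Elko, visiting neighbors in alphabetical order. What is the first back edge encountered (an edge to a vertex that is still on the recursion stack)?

Ashby→Clio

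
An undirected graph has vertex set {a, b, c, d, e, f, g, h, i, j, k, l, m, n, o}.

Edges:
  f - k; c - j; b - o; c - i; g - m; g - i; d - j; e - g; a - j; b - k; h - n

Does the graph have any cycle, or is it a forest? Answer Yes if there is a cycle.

DFS, tracking each vertex's parent; an edge to a visited non-parent vertex closes a cycle.
Start from c:
visit c (parent –)
  visit j (parent c)
    visit a (parent j)
      a–j: parent, skip
    j–c: parent, skip
    visit d (parent j)
      d–j: parent, skip
  visit i (parent c)
    visit g (parent i)
      visit e (parent g)
        e–g: parent, skip
      g–i: parent, skip
      visit m (parent g)
        m–g: parent, skip
    i–c: parent, skip
visit b (parent –)
  visit k (parent b)
    visit f (parent k)
      f–k: parent, skip
    k–b: parent, skip
  visit o (parent b)
    o–b: parent, skip
visit h (parent –)
  visit n (parent h)
    n–h: parent, skip
visit l (parent –)
No non-parent visited neighbor found — the graph is a forest.

No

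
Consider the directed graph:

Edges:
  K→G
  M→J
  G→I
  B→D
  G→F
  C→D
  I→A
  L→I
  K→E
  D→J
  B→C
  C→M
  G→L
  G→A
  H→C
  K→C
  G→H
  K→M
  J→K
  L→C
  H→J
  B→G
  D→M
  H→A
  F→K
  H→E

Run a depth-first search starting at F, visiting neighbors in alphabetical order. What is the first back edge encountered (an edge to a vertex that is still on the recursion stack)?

DFS from F (visiting neighbors in alphabetical order); mark gray on enter, black on exit:
F gray
  K gray
    C gray
      D gray
        J gray
          J→K: K is gray → back edge
First back edge: J → K.

J->K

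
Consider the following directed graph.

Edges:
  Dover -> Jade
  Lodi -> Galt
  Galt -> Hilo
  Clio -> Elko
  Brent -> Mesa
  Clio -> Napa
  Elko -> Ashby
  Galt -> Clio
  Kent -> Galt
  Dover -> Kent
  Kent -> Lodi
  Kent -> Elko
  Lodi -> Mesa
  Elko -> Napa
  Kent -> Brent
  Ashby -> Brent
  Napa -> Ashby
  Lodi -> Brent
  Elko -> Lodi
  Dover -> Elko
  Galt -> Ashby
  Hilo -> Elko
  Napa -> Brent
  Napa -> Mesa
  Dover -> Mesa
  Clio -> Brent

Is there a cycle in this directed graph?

DFS with white/gray/black marking, starting from Mesa:
Mesa gray
Mesa black
Napa gray
  Napa→Mesa: Mesa black — skip
  Ashby gray
    Brent gray
      Brent→Mesa: Mesa black — skip
    Brent black
  Ashby black
  Napa→Brent: Brent black — skip
Napa black
Kent gray
  Galt gray
    Galt→Ashby: Ashby black — skip
    Hilo gray
      Elko gray
        Elko→Ashby: Ashby black — skip
        Elko→Napa: Napa black — skip
        Lodi gray
          Lodi→Mesa: Mesa black — skip
          Lodi→Galt: Galt is gray → back edge
Back edge found, so a cycle exists: Galt → Hilo → Elko → Lodi → Galt.

Yes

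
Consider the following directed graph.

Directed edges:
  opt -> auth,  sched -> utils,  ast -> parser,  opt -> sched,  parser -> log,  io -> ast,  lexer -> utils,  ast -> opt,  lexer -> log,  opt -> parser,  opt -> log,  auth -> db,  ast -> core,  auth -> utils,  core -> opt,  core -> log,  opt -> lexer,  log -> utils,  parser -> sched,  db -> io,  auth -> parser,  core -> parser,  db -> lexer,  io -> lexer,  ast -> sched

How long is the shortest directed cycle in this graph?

5

For each vertex v, BFS finds the shortest path from v back to v.
The shortest such closed walk is db → io → ast → opt → auth → db, length 5.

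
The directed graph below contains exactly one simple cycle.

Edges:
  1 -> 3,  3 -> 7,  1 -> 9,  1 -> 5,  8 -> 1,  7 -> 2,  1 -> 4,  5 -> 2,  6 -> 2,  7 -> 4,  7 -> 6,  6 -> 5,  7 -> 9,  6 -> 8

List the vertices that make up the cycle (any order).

1, 3, 6, 7, 8

DFS with gray/black marking from 1:
1 gray
  4 gray
  4 black
  3 gray
    7 gray
      2 gray
      2 black
      7→4: 4 black — skip
      9 gray
      9 black
      6 gray
        5 gray
          5→2: 2 black — skip
        5 black
        8 gray
          8→1: 1 is gray → back edge
Back edge closes the cycle 1 → 3 → 7 → 6 → 8 → 1; its vertices are {1, 3, 6, 7, 8}.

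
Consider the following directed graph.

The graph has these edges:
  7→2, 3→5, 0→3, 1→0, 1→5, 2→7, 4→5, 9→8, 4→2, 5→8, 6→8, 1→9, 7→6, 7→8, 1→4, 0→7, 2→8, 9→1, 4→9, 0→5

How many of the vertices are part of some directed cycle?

5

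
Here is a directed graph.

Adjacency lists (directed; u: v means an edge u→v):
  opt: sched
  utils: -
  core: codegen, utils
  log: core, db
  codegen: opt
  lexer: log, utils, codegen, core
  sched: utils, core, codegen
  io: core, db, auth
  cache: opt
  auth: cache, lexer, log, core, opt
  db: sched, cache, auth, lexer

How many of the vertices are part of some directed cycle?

8

A vertex is on a directed cycle iff it belongs to a strongly connected component of size ≥ 2 (or has a self-loop).
The vertices on cycles are {db, log, opt, auth, core, lexer, sched, codegen} — 8 in total.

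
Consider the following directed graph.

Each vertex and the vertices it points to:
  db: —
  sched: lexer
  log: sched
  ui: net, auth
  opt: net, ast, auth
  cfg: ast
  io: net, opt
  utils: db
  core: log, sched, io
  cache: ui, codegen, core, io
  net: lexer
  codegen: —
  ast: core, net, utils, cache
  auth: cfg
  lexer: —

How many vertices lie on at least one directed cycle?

8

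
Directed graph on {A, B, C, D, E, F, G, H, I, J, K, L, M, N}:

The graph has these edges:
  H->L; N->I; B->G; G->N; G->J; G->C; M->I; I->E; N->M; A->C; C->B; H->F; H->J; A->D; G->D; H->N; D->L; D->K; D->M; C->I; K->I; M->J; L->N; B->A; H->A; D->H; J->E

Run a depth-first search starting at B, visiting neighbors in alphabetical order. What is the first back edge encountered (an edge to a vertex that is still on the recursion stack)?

C→B

DFS from B (visiting neighbors in alphabetical order); mark gray on enter, black on exit:
B gray
  A gray
    C gray
      C→B: B is gray → back edge
First back edge: C → B.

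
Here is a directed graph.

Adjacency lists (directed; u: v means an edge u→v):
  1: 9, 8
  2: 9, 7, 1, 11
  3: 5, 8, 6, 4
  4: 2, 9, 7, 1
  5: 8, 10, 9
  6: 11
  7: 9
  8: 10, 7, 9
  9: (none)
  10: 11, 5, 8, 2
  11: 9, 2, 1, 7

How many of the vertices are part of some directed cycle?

A vertex is on a directed cycle iff it belongs to a strongly connected component of size ≥ 2 (or has a self-loop).
The vertices on cycles are {1, 2, 5, 8, 10, 11} — 6 in total.

6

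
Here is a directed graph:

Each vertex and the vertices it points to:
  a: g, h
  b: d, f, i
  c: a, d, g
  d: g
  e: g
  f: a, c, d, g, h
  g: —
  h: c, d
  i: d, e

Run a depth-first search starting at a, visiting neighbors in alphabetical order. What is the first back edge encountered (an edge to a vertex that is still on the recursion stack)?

c->a

DFS from a (visiting neighbors in alphabetical order); mark gray on enter, black on exit:
a gray
  g gray
  g black
  h gray
    c gray
      c→a: a is gray → back edge
First back edge: c → a.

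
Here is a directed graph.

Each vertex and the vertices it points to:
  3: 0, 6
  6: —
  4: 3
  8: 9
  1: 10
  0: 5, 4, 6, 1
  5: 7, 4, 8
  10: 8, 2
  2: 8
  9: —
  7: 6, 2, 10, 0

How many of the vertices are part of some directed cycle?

5

A vertex is on a directed cycle iff it belongs to a strongly connected component of size ≥ 2 (or has a self-loop).
The vertices on cycles are {0, 3, 4, 5, 7} — 5 in total.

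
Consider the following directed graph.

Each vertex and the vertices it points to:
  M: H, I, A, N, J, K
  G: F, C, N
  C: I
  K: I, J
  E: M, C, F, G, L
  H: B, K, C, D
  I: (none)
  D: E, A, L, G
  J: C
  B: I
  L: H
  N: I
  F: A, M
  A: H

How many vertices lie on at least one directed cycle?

A vertex is on a directed cycle iff it belongs to a strongly connected component of size ≥ 2 (or has a self-loop).
The vertices on cycles are {A, D, E, F, G, H, L, M} — 8 in total.

8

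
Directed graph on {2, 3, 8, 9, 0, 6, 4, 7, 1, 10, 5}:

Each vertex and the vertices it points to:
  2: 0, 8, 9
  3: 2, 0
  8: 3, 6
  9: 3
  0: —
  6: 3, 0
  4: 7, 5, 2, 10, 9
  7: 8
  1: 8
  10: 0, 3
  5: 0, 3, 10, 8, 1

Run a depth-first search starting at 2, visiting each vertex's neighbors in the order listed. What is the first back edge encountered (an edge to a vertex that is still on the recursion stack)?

3->2

DFS from 2 (visiting each vertex's neighbors in the order listed); mark gray on enter, black on exit:
2 gray
  0 gray
  0 black
  8 gray
    3 gray
      3→2: 2 is gray → back edge
First back edge: 3 → 2.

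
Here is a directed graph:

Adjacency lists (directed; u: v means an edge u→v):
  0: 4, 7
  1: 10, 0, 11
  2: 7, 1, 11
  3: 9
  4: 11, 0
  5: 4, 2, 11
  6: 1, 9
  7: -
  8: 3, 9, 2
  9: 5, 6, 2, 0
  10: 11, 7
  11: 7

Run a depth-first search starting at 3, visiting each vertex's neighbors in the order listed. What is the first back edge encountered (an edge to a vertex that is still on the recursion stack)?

0→4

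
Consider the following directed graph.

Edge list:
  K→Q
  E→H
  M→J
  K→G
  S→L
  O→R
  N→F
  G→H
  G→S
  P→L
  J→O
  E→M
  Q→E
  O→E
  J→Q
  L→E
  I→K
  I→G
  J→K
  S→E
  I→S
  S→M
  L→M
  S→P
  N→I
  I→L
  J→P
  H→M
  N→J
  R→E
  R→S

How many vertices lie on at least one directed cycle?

12

A vertex is on a directed cycle iff it belongs to a strongly connected component of size ≥ 2 (or has a self-loop).
The vertices on cycles are {E, G, H, J, K, L, M, O, P, Q, R, S} — 12 in total.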